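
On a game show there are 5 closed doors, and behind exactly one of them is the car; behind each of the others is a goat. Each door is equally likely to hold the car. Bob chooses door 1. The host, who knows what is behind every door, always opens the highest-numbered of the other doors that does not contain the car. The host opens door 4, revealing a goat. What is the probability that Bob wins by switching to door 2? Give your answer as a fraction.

0

Apply Bayes' rule, conditioning on where the car actually is.
If it is behind any of doors 1, 2, and 3 (prior 1/5 each): the host would have opened door 5 instead, probability 0; weight (1/5)·0 = 0 each.
If it is behind door 4 (prior 1/5): the host opened door 4, so this case is ruled out; weight (1/5)·0 = 0.
If it is behind door 5 (prior 1/5): door 4 is the highest-numbered option available, probability 1; weight (1/5)·1 = 1/5.
The weights sum to 1/5.
So P(the car behind door 2 | the host opened door 4) = 0 / (1/5) = 0.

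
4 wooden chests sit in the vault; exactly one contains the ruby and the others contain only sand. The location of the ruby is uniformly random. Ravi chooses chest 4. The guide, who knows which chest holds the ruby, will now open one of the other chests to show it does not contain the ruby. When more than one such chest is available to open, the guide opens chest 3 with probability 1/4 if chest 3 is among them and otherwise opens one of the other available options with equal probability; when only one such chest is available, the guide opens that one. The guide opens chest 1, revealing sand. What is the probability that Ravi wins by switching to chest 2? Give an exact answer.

6/13

Consider each possible location of the ruby in turn.
If it is in chest 1 (prior 1/4): the guide opened chest 1, so this case is ruled out; weight (1/4)·0 = 0.
If it is in chest 2 (prior 1/4): chest 3 is available but not opened, probability 3/4; weight (1/4)·(3/4) = 3/16.
If it is in chest 3 (prior 1/4): chest 3 holds the prize so is unavailable; the guide chooses uniformly among the 2 others, probability 1/2; weight (1/4)·(1/2) = 1/8.
If it is in chest 4 (prior 1/4): chest 3 is available but not opened; chest 1 gets probability (1 − 1/4)/2 = 3/8; weight (1/4)·(3/8) = 3/32.
The weights sum to 13/32.
So P(the ruby in chest 2 | the guide opened chest 1) = (3/16) / (13/32) = 6/13.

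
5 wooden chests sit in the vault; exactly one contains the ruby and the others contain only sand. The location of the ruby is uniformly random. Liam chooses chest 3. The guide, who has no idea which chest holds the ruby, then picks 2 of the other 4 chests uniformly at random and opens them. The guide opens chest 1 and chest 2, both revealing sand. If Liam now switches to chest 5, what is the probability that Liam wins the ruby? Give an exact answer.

Condition on the true location of the ruby.
If it is in either of chests 1 and 2 (prior 1/5 each): that chest was opened and seen not to hold the prize — ruled out; weight (1/5)·0 = 0 each.
If it is in any of chests 3, 4, and 5 (prior 1/5 each): the guide picks exactly this set with probability 1/6 regardless, and none is the prize; weight (1/5)·(1/6) = 1/30 each.
The weights sum to 1/10.
So P(the ruby in chest 5 | the guide opened chest 1 and chest 2) = (1/30) / (1/10) = 1/3.

1/3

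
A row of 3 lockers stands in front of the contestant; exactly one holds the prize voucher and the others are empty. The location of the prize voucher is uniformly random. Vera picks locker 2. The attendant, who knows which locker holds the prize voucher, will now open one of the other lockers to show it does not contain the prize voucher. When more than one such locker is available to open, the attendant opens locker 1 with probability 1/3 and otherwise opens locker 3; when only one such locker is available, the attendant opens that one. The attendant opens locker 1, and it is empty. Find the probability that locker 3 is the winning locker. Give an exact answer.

3/4

Apply Bayes' rule, conditioning on where the prize voucher actually is.
If it is in locker 1 (prior 1/3): the attendant opened locker 1, so this case is ruled out; weight (1/3)·0 = 0.
If it is in locker 2 (prior 1/3): locker 1 is available, opened with probability 1/3; weight (1/3)·(1/3) = 1/9.
If it is in locker 3 (prior 1/3): only locker 1 is available, probability 1; weight (1/3)·1 = 1/3.
The weights sum to 4/9.
So P(the prize voucher in locker 3 | the attendant opened locker 1) = (1/3) / (4/9) = 3/4.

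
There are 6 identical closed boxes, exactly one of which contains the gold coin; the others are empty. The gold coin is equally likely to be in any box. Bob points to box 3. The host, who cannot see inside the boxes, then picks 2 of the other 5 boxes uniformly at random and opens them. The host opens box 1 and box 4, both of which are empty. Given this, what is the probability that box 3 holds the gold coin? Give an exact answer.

Consider each possible location of the gold coin in turn.
If it is in either of boxes 1 and 4 (prior 1/6 each): that box was opened and seen not to hold the prize — ruled out; weight (1/6)·0 = 0 each.
If it is in any of boxes 2, 3, 5, and 6 (prior 1/6 each): the host picks exactly this set with probability 1/10 regardless, and none is the prize; weight (1/6)·(1/10) = 1/60 each.
The weights sum to 1/15.
So P(the gold coin in box 3 | the host opened box 1 and box 4) = (1/60) / (1/15) = 1/4.

1/4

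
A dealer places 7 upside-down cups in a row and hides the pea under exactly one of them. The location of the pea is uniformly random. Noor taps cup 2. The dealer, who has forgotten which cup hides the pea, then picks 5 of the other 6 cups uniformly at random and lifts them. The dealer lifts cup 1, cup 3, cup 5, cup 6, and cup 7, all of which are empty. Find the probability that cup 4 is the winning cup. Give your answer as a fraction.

Consider each possible location of the pea in turn.
If it is under any of cups 1, 3, 5, 6, and 7 (prior 1/7 each): that cup was opened and seen not to hold the prize — ruled out; weight (1/7)·0 = 0 each.
If it is under either of cups 2 and 4 (prior 1/7 each): the dealer picks exactly this set with probability 1/6 regardless, and none is the prize; weight (1/7)·(1/6) = 1/42 each.
The weights sum to 1/21.
So P(the pea under cup 4 | the dealer opened cup 1, cup 3, cup 5, cup 6, and cup 7) = (1/42) / (1/21) = 1/2.

1/2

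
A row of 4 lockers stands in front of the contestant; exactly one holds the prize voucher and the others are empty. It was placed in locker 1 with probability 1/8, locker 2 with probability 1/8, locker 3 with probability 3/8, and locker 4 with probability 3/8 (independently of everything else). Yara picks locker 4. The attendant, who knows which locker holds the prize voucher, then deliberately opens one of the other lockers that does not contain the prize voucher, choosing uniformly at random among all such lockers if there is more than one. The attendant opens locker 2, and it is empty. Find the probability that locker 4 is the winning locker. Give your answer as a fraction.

1/3

Apply Bayes' rule, conditioning on where the prize voucher actually is.
If it is in locker 1 (prior 1/8): the attendant has 2 equally likely choices, so probability 1/2; weight (1/8)·(1/2) = 1/16.
If it is in locker 2 (prior 1/8): the attendant opened locker 2, so this case is ruled out; weight (1/8)·0 = 0.
If it is in locker 3 (prior 3/8): the attendant has 2 equally likely choices, so probability 1/2; weight (3/8)·(1/2) = 3/16.
If it is in locker 4 (prior 3/8): the attendant has 3 equally likely choices, so probability 1/3; weight (3/8)·(1/3) = 1/8.
The weights sum to 3/8.
So P(the prize voucher in locker 4 | the attendant opened locker 2) = (1/8) / (3/8) = 1/3.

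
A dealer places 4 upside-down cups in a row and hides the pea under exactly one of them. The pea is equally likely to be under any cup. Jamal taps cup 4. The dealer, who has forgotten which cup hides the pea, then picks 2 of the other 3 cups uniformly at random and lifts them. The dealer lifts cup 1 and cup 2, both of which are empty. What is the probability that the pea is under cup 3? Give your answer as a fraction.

Condition on the true location of the pea.
If it is under either of cups 1 and 2 (prior 1/4 each): that cup was opened and seen not to hold the prize — ruled out; weight (1/4)·0 = 0 each.
If it is under either of cups 3 and 4 (prior 1/4 each): the dealer picks exactly this set with probability 1/3 regardless, and none is the prize; weight (1/4)·(1/3) = 1/12 each.
The weights sum to 1/6.
So P(the pea under cup 3 | the dealer opened cup 1 and cup 2) = (1/12) / (1/6) = 1/2.

1/2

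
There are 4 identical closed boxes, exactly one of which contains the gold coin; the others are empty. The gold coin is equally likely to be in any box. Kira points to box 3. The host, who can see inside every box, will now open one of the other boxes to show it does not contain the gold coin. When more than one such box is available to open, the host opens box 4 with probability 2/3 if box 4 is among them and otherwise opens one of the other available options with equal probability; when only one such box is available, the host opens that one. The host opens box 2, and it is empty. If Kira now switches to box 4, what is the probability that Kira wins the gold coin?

Consider each possible location of the gold coin in turn.
If it is in box 1 (prior 1/4): box 4 is available but not opened, probability 1/3; weight (1/4)·(1/3) = 1/12.
If it is in box 2 (prior 1/4): the host opened box 2, so this case is ruled out; weight (1/4)·0 = 0.
If it is in box 3 (prior 1/4): box 4 is available but not opened; box 2 gets probability (1 − 2/3)/2 = 1/6; weight (1/4)·(1/6) = 1/24.
If it is in box 4 (prior 1/4): box 4 holds the prize so is unavailable; the host chooses uniformly among the 2 others, probability 1/2; weight (1/4)·(1/2) = 1/8.
The weights sum to 1/4.
So P(the gold coin in box 4 | the host opened box 2) = (1/8) / (1/4) = 1/2.

1/2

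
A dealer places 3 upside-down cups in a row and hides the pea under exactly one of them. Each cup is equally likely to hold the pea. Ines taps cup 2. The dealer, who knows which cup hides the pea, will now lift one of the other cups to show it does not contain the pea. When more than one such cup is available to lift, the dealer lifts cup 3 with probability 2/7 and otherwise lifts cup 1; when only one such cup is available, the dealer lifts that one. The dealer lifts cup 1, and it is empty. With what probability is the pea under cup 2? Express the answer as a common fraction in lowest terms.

Condition on the true location of the pea.
If it is under cup 1 (prior 1/3): the dealer opened cup 1, so this case is ruled out; weight (1/3)·0 = 0.
If it is under cup 2 (prior 1/3): cup 3 is available but not opened, probability 5/7; weight (1/3)·(5/7) = 5/21.
If it is under cup 3 (prior 1/3): only cup 1 is available, probability 1; weight (1/3)·1 = 1/3.
The weights sum to 4/7.
So P(the pea under cup 2 | the dealer opened cup 1) = (5/21) / (4/7) = 5/12.

5/12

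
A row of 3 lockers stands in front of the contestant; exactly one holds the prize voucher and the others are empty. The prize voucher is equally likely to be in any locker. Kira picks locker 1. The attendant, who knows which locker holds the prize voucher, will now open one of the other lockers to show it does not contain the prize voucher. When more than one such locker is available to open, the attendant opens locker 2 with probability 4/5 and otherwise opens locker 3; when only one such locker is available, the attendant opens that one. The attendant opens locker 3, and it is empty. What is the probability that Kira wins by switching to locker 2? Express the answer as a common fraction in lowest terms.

5/6

Condition on the true location of the prize voucher.
If it is in locker 1 (prior 1/3): locker 2 is available but not opened, probability 1/5; weight (1/3)·(1/5) = 1/15.
If it is in locker 2 (prior 1/3): only locker 3 is available, probability 1; weight (1/3)·1 = 1/3.
If it is in locker 3 (prior 1/3): the attendant opened locker 3, so this case is ruled out; weight (1/3)·0 = 0.
The weights sum to 2/5.
So P(the prize voucher in locker 2 | the attendant opened locker 3) = (1/3) / (2/5) = 5/6.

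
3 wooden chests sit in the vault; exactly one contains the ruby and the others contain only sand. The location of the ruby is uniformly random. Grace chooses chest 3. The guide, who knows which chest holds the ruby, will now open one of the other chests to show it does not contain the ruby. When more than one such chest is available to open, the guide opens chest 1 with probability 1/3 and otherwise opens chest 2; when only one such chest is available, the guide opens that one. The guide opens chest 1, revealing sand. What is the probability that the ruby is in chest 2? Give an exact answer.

3/4

Condition on the true location of the ruby.
If it is in chest 1 (prior 1/3): the guide opened chest 1, so this case is ruled out; weight (1/3)·0 = 0.
If it is in chest 2 (prior 1/3): only chest 1 is available, probability 1; weight (1/3)·1 = 1/3.
If it is in chest 3 (prior 1/3): chest 1 is available, opened with probability 1/3; weight (1/3)·(1/3) = 1/9.
The weights sum to 4/9.
So P(the ruby in chest 2 | the guide opened chest 1) = (1/3) / (4/9) = 3/4.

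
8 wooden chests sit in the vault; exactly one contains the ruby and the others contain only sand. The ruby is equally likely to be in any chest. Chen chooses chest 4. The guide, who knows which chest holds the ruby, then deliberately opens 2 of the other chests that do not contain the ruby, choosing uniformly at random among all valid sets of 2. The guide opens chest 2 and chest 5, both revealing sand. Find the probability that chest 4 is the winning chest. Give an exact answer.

Apply Bayes' rule, conditioning on where the ruby actually is.
If it is in any of chests 1, 3, 6, 7, and 8 (prior 1/8 each): the guide has 15 equally likely choices, so probability 1/15; weight (1/8)·(1/15) = 1/120 each.
If it is in either of chests 2 and 5 (prior 1/8 each): that chest was opened and seen not to hold the prize — ruled out; weight (1/8)·0 = 0 each.
If it is in chest 4 (prior 1/8): the guide has 21 equally likely choices, so probability 1/21; weight (1/8)·(1/21) = 1/168.
The weights sum to 1/21.
So P(the ruby in chest 4 | the guide opened chest 2 and chest 5) = (1/168) / (1/21) = 1/8.

1/8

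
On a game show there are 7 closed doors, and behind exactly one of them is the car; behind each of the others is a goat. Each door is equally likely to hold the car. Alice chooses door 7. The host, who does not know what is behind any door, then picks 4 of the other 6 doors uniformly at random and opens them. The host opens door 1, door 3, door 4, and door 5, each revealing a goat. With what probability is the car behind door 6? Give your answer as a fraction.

1/3

Consider each possible location of the car in turn.
If it is behind any of doors 1, 3, 4, and 5 (prior 1/7 each): that door was opened and seen not to hold the prize — ruled out; weight (1/7)·0 = 0 each.
If it is behind any of doors 2, 6, and 7 (prior 1/7 each): the host picks exactly this set with probability 1/15 regardless, and none is the prize; weight (1/7)·(1/15) = 1/105 each.
The weights sum to 1/35.
So P(the car behind door 6 | the host opened door 1, door 3, door 4, and door 5) = (1/105) / (1/35) = 1/3.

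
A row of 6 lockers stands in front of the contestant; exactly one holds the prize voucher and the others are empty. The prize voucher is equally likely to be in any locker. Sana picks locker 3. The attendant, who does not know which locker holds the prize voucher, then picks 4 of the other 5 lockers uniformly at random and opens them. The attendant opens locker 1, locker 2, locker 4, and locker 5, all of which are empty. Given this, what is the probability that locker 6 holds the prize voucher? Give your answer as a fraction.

Because the attendant chose which lockers to open without knowing where the prize voucher is, the choice is independent of the prize location. Learning that none of the 4 opened lockers holds the prize voucher simply rules out those 4 locations and leaves the remaining 2 lockers still equally likely by symmetry.
So P(the prize voucher in locker 6) = 1/2.

1/2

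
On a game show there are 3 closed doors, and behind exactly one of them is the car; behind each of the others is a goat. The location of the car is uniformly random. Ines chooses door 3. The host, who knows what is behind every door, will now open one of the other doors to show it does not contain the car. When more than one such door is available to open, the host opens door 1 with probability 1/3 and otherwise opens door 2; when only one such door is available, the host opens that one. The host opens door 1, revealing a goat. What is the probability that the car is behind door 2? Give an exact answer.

Apply Bayes' rule, conditioning on where the car actually is.
If it is behind door 1 (prior 1/3): the host opened door 1, so this case is ruled out; weight (1/3)·0 = 0.
If it is behind door 2 (prior 1/3): only door 1 is available, probability 1; weight (1/3)·1 = 1/3.
If it is behind door 3 (prior 1/3): door 1 is available, opened with probability 1/3; weight (1/3)·(1/3) = 1/9.
The weights sum to 4/9.
So P(the car behind door 2 | the host opened door 1) = (1/3) / (4/9) = 3/4.

3/4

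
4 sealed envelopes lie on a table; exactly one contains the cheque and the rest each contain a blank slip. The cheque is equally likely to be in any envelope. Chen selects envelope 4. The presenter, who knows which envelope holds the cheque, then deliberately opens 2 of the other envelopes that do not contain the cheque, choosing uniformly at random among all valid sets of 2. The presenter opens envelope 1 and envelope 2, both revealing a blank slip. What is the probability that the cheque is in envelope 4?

Consider each possible location of the cheque in turn.
If it is in either of envelopes 1 and 2 (prior 1/4 each): that envelope was opened and seen not to hold the prize — ruled out; weight (1/4)·0 = 0 each.
If it is in envelope 3 (prior 1/4): the presenter has no choice, probability 1; weight (1/4)·1 = 1/4.
If it is in envelope 4 (prior 1/4): the presenter has 3 equally likely choices, so probability 1/3; weight (1/4)·(1/3) = 1/12.
The weights sum to 1/3.
So P(the cheque in envelope 4 | the presenter opened envelope 1 and envelope 2) = (1/12) / (1/3) = 1/4.

1/4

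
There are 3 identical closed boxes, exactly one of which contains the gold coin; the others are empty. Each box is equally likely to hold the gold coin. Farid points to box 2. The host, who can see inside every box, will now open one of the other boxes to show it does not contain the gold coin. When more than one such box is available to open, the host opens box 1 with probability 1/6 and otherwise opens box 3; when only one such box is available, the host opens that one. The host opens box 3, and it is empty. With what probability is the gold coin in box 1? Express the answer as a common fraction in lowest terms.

6/11

Apply Bayes' rule, conditioning on where the gold coin actually is.
If it is in box 1 (prior 1/3): only box 3 is available, probability 1; weight (1/3)·1 = 1/3.
If it is in box 2 (prior 1/3): box 1 is available but not opened, probability 5/6; weight (1/3)·(5/6) = 5/18.
If it is in box 3 (prior 1/3): the host opened box 3, so this case is ruled out; weight (1/3)·0 = 0.
The weights sum to 11/18.
So P(the gold coin in box 1 | the host opened box 3) = (1/3) / (11/18) = 6/11.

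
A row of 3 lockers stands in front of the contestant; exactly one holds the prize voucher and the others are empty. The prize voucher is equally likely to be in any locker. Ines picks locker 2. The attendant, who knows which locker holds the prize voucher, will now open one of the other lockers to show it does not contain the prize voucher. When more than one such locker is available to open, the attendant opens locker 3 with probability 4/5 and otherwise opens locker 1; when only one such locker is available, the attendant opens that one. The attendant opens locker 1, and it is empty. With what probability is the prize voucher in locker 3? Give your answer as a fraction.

Consider each possible location of the prize voucher in turn.
If it is in locker 1 (prior 1/3): the attendant opened locker 1, so this case is ruled out; weight (1/3)·0 = 0.
If it is in locker 2 (prior 1/3): locker 3 is available but not opened, probability 1/5; weight (1/3)·(1/5) = 1/15.
If it is in locker 3 (prior 1/3): only locker 1 is available, probability 1; weight (1/3)·1 = 1/3.
The weights sum to 2/5.
So P(the prize voucher in locker 3 | the attendant opened locker 1) = (1/3) / (2/5) = 5/6.

5/6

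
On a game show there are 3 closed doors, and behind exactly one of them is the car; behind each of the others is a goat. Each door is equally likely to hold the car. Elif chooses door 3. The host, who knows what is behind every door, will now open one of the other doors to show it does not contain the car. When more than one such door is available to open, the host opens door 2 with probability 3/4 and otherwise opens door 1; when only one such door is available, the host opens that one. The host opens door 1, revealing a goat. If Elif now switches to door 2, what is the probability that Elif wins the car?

4/5

Apply Bayes' rule, conditioning on where the car actually is.
If it is behind door 1 (prior 1/3): the host opened door 1, so this case is ruled out; weight (1/3)·0 = 0.
If it is behind door 2 (prior 1/3): only door 1 is available, probability 1; weight (1/3)·1 = 1/3.
If it is behind door 3 (prior 1/3): door 2 is available but not opened, probability 1/4; weight (1/3)·(1/4) = 1/12.
The weights sum to 5/12.
So P(the car behind door 2 | the host opened door 1) = (1/3) / (5/12) = 4/5.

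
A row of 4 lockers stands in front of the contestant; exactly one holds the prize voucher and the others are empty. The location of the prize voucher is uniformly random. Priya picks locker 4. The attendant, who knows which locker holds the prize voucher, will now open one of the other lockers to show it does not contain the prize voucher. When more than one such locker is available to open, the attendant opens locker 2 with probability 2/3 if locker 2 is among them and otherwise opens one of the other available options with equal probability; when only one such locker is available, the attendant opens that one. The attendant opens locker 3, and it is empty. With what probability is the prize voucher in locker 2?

Condition on the true location of the prize voucher.
If it is in locker 1 (prior 1/4): locker 2 is available but not opened, probability 1/3; weight (1/4)·(1/3) = 1/12.
If it is in locker 2 (prior 1/4): locker 2 holds the prize so is unavailable; the attendant chooses uniformly among the 2 others, probability 1/2; weight (1/4)·(1/2) = 1/8.
If it is in locker 3 (prior 1/4): the attendant opened locker 3, so this case is ruled out; weight (1/4)·0 = 0.
If it is in locker 4 (prior 1/4): locker 2 is available but not opened; locker 3 gets probability (1 − 2/3)/2 = 1/6; weight (1/4)·(1/6) = 1/24.
The weights sum to 1/4.
So P(the prize voucher in locker 2 | the attendant opened locker 3) = (1/8) / (1/4) = 1/2.

1/2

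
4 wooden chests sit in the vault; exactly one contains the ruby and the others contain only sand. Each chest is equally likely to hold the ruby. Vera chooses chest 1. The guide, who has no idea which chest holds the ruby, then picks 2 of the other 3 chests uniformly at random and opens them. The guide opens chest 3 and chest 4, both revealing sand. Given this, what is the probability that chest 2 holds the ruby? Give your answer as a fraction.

Condition on the true location of the ruby.
If it is in either of chests 1 and 2 (prior 1/4 each): the guide picks exactly this set with probability 1/3 regardless, and none is the prize; weight (1/4)·(1/3) = 1/12 each.
If it is in either of chests 3 and 4 (prior 1/4 each): that chest was opened and seen not to hold the prize — ruled out; weight (1/4)·0 = 0 each.
The weights sum to 1/6.
So P(the ruby in chest 2 | the guide opened chest 3 and chest 4) = (1/12) / (1/6) = 1/2.

1/2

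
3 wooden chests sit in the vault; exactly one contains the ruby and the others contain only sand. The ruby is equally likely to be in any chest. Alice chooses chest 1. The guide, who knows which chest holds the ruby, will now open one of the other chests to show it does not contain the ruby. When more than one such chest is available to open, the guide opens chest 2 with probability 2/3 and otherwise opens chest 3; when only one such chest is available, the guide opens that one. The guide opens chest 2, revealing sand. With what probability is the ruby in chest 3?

Consider each possible location of the ruby in turn.
If it is in chest 1 (prior 1/3): chest 2 is available, opened with probability 2/3; weight (1/3)·(2/3) = 2/9.
If it is in chest 2 (prior 1/3): the guide opened chest 2, so this case is ruled out; weight (1/3)·0 = 0.
If it is in chest 3 (prior 1/3): only chest 2 is available, probability 1; weight (1/3)·1 = 1/3.
The weights sum to 5/9.
So P(the ruby in chest 3 | the guide opened chest 2) = (1/3) / (5/9) = 3/5.

3/5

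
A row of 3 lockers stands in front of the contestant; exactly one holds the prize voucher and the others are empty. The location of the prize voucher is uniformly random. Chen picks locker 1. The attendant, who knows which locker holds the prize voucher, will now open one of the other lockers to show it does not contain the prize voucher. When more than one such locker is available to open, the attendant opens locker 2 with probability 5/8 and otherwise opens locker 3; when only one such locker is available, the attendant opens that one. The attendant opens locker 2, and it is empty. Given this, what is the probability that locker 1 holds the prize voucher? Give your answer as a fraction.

5/13

Consider each possible location of the prize voucher in turn.
If it is in locker 1 (prior 1/3): locker 2 is available, opened with probability 5/8; weight (1/3)·(5/8) = 5/24.
If it is in locker 2 (prior 1/3): the attendant opened locker 2, so this case is ruled out; weight (1/3)·0 = 0.
If it is in locker 3 (prior 1/3): only locker 2 is available, probability 1; weight (1/3)·1 = 1/3.
The weights sum to 13/24.
So P(the prize voucher in locker 1 | the attendant opened locker 2) = (5/24) / (13/24) = 5/13.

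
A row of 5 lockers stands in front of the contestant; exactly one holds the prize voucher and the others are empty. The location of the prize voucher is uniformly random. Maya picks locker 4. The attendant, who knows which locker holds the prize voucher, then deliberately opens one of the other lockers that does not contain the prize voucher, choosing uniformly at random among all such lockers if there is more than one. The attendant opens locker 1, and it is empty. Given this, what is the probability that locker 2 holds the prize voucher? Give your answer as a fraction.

4/15

Apply Bayes' rule, conditioning on where the prize voucher actually is.
If it is in locker 1 (prior 1/5): the attendant opened locker 1, so this case is ruled out; weight (1/5)·0 = 0.
If it is in any of lockers 2, 3, and 5 (prior 1/5 each): the attendant has 3 equally likely choices, so probability 1/3; weight (1/5)·(1/3) = 1/15 each.
If it is in locker 4 (prior 1/5): the attendant has 4 equally likely choices, so probability 1/4; weight (1/5)·(1/4) = 1/20.
The weights sum to 1/4.
So P(the prize voucher in locker 2 | the attendant opened locker 1) = (1/15) / (1/4) = 4/15.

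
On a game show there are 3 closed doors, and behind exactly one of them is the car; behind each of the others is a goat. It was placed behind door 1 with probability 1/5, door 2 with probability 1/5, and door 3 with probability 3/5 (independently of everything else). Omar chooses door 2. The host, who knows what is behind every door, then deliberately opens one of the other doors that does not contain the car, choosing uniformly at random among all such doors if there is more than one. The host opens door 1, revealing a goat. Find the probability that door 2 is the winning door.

1/7

Consider each possible location of the car in turn.
If it is behind door 1 (prior 1/5): the host opened door 1, so this case is ruled out; weight (1/5)·0 = 0.
If it is behind door 2 (prior 1/5): the host has 2 equally likely choices, so probability 1/2; weight (1/5)·(1/2) = 1/10.
If it is behind door 3 (prior 3/5): the host has no choice, probability 1; weight (3/5)·1 = 3/5.
The weights sum to 7/10.
So P(the car behind door 2 | the host opened door 1) = (1/10) / (7/10) = 1/7.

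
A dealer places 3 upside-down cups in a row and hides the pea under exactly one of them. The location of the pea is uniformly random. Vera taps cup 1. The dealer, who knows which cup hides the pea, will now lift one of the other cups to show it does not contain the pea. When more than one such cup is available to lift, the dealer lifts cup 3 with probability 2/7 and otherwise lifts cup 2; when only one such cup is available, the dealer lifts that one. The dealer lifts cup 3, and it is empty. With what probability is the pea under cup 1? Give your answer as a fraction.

2/9

Condition on the true location of the pea.
If it is under cup 1 (prior 1/3): cup 3 is available, opened with probability 2/7; weight (1/3)·(2/7) = 2/21.
If it is under cup 2 (prior 1/3): only cup 3 is available, probability 1; weight (1/3)·1 = 1/3.
If it is under cup 3 (prior 1/3): the dealer opened cup 3, so this case is ruled out; weight (1/3)·0 = 0.
The weights sum to 3/7.
So P(the pea under cup 1 | the dealer opened cup 3) = (2/21) / (3/7) = 2/9.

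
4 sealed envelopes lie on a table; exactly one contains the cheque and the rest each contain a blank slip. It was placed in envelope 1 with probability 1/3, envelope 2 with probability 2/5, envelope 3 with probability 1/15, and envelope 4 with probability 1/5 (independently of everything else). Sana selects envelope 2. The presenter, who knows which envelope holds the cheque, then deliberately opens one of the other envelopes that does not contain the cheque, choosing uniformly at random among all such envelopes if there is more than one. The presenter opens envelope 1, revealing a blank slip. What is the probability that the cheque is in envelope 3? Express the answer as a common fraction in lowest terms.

1/8

Consider each possible location of the cheque in turn.
If it is in envelope 1 (prior 1/3): the presenter opened envelope 1, so this case is ruled out; weight (1/3)·0 = 0.
If it is in envelope 2 (prior 2/5): the presenter has 3 equally likely choices, so probability 1/3; weight (2/5)·(1/3) = 2/15.
If it is in envelope 3 (prior 1/15): the presenter has 2 equally likely choices, so probability 1/2; weight (1/15)·(1/2) = 1/30.
If it is in envelope 4 (prior 1/5): the presenter has 2 equally likely choices, so probability 1/2; weight (1/5)·(1/2) = 1/10.
The weights sum to 4/15.
So P(the cheque in envelope 3 | the presenter opened envelope 1) = (1/30) / (4/15) = 1/8.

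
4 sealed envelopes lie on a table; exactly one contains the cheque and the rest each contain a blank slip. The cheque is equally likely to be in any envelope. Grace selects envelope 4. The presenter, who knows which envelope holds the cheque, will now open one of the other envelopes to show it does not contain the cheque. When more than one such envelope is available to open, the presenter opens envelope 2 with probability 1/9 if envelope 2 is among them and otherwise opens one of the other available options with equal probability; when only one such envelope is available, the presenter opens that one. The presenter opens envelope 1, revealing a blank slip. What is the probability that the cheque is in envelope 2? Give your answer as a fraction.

Apply Bayes' rule, conditioning on where the cheque actually is.
If it is in envelope 1 (prior 1/4): the presenter opened envelope 1, so this case is ruled out; weight (1/4)·0 = 0.
If it is in envelope 2 (prior 1/4): envelope 2 holds the prize so is unavailable; the presenter chooses uniformly among the 2 others, probability 1/2; weight (1/4)·(1/2) = 1/8.
If it is in envelope 3 (prior 1/4): envelope 2 is available but not opened, probability 8/9; weight (1/4)·(8/9) = 2/9.
If it is in envelope 4 (prior 1/4): envelope 2 is available but not opened; envelope 1 gets probability (1 − 1/9)/2 = 4/9; weight (1/4)·(4/9) = 1/9.
The weights sum to 11/24.
So P(the cheque in envelope 2 | the presenter opened envelope 1) = (1/8) / (11/24) = 3/11.

3/11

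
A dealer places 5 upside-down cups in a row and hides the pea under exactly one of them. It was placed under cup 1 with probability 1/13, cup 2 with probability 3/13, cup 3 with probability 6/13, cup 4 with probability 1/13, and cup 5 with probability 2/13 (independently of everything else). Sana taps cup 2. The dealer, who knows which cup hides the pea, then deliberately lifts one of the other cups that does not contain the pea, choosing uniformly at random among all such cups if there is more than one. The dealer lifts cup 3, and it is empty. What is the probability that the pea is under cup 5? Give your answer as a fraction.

Consider each possible location of the pea in turn.
If it is under either of cups 1 and 4 (prior 1/13 each): the dealer has 3 equally likely choices, so probability 1/3; weight (1/13)·(1/3) = 1/39 each.
If it is under cup 2 (prior 3/13): the dealer has 4 equally likely choices, so probability 1/4; weight (3/13)·(1/4) = 3/52.
If it is under cup 3 (prior 6/13): the dealer opened cup 3, so this case is ruled out; weight (6/13)·0 = 0.
If it is under cup 5 (prior 2/13): the dealer has 3 equally likely choices, so probability 1/3; weight (2/13)·(1/3) = 2/39.
The weights sum to 25/156.
So P(the pea under cup 5 | the dealer opened cup 3) = (2/39) / (25/156) = 8/25.

8/25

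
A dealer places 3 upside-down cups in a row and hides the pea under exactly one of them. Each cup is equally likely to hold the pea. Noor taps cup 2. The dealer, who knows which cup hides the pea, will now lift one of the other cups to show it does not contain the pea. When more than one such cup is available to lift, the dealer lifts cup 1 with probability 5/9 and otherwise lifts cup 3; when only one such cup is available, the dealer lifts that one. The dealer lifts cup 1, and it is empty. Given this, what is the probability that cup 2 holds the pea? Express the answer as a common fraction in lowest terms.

Apply Bayes' rule, conditioning on where the pea actually is.
If it is under cup 1 (prior 1/3): the dealer opened cup 1, so this case is ruled out; weight (1/3)·0 = 0.
If it is under cup 2 (prior 1/3): cup 1 is available, opened with probability 5/9; weight (1/3)·(5/9) = 5/27.
If it is under cup 3 (prior 1/3): only cup 1 is available, probability 1; weight (1/3)·1 = 1/3.
The weights sum to 14/27.
So P(the pea under cup 2 | the dealer opened cup 1) = (5/27) / (14/27) = 5/14.

5/14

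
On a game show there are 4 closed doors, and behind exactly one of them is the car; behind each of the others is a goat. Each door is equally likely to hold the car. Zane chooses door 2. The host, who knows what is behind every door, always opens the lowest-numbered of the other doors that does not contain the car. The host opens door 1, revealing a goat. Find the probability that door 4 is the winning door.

1/3

Apply Bayes' rule, conditioning on where the car actually is.
If it is behind door 1 (prior 1/4): the host opened door 1, so this case is ruled out; weight (1/4)·0 = 0.
If it is behind any of doors 2, 3, and 4 (prior 1/4 each): door 1 is the lowest-numbered option available, probability 1; weight (1/4)·1 = 1/4 each.
The weights sum to 3/4.
So P(the car behind door 4 | the host opened door 1) = (1/4) / (3/4) = 1/3.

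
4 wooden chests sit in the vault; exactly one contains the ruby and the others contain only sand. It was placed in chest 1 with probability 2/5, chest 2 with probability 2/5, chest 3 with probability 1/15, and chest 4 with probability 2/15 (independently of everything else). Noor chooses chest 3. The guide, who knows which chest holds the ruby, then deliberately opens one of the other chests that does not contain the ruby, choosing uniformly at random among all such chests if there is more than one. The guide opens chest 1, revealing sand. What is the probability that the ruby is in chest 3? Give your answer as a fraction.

Condition on the true location of the ruby.
If it is in chest 1 (prior 2/5): the guide opened chest 1, so this case is ruled out; weight (2/5)·0 = 0.
If it is in chest 2 (prior 2/5): the guide has 2 equally likely choices, so probability 1/2; weight (2/5)·(1/2) = 1/5.
If it is in chest 3 (prior 1/15): the guide has 3 equally likely choices, so probability 1/3; weight (1/15)·(1/3) = 1/45.
If it is in chest 4 (prior 2/15): the guide has 2 equally likely choices, so probability 1/2; weight (2/15)·(1/2) = 1/15.
The weights sum to 13/45.
So P(the ruby in chest 3 | the guide opened chest 1) = (1/45) / (13/45) = 1/13.

1/13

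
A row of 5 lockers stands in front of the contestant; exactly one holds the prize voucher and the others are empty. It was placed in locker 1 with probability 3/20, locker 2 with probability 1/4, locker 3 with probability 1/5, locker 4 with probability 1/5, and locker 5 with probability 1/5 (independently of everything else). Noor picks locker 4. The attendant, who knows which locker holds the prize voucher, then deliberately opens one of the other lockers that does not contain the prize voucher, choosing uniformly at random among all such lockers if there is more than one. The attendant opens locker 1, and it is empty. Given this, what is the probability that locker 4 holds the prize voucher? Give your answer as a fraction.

Consider each possible location of the prize voucher in turn.
If it is in locker 1 (prior 3/20): the attendant opened locker 1, so this case is ruled out; weight (3/20)·0 = 0.
If it is in locker 2 (prior 1/4): the attendant has 3 equally likely choices, so probability 1/3; weight (1/4)·(1/3) = 1/12.
If it is in either of lockers 3 and 5 (prior 1/5 each): the attendant has 3 equally likely choices, so probability 1/3; weight (1/5)·(1/3) = 1/15 each.
If it is in locker 4 (prior 1/5): the attendant has 4 equally likely choices, so probability 1/4; weight (1/5)·(1/4) = 1/20.
The weights sum to 4/15.
So P(the prize voucher in locker 4 | the attendant opened locker 1) = (1/20) / (4/15) = 3/16.

3/16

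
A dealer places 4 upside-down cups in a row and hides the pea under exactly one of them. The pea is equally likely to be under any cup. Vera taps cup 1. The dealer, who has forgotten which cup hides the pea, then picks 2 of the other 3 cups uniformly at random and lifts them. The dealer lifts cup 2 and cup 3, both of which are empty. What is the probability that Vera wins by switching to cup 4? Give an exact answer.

1/2

Condition on the true location of the pea.
If it is under either of cups 1 and 4 (prior 1/4 each): the dealer picks exactly this set with probability 1/3 regardless, and none is the prize; weight (1/4)·(1/3) = 1/12 each.
If it is under either of cups 2 and 3 (prior 1/4 each): that cup was opened and seen not to hold the prize — ruled out; weight (1/4)·0 = 0 each.
The weights sum to 1/6.
So P(the pea under cup 4 | the dealer opened cup 2 and cup 3) = (1/12) / (1/6) = 1/2.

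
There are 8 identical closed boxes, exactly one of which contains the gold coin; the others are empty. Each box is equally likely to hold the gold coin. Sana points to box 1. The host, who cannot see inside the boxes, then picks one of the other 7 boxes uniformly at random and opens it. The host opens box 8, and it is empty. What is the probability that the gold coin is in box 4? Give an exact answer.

Consider each possible location of the gold coin in turn.
If it is in any of boxes 1, 2, 3, 4, 5, 6, and 7 (prior 1/8 each): the host picks box 8 with probability 1/7 regardless, and it is not the prize; weight (1/8)·(1/7) = 1/56 each.
If it is in box 8 (prior 1/8): the host opened box 8, so this case is ruled out; weight (1/8)·0 = 0.
The weights sum to 1/8.
So P(the gold coin in box 4 | the host opened box 8) = (1/56) / (1/8) = 1/7.

1/7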